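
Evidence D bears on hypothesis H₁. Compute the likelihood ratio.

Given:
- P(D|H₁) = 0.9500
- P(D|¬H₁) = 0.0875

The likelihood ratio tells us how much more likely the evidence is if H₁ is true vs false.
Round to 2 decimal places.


Likelihood Ratio (LR) = P(D|H₁) / P(D|¬H₁)

LR = 0.9500 / 0.0875
   = 10.86

The evidence is 10.86 times more likely if H₁ is true than if H₁ is false.
LR > 1, so observing D raises the odds in favor of H₁.


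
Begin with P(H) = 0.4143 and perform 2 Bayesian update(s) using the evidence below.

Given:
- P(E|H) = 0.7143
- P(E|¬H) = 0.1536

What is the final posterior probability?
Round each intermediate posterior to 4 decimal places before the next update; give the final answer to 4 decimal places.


Sequential Bayesian updating:

Initial prior: P(H) = 0.4143

Update 1:
  P(E) = 0.7143 × 0.4143 + 0.1536 × 0.5857 = 0.29593449 + 0.08996352 = 0.38589801
  P(H|E) = 0.29593449 / 0.38589801 = 0.7669

Update 2:
  P(E) = 0.7143 × 0.7669 + 0.1536 × 0.2331 = 0.54779667 + 0.03580416 = 0.58360083
  P(H|E) = 0.54779667 / 0.58360083 = 0.9386

Final posterior: 0.9386


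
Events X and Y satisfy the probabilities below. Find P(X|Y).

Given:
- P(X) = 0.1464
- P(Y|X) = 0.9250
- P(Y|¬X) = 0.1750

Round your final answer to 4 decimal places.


Bayes' theorem: P(X|Y) = P(Y|X) × P(X) / P(Y)

Step 1: Calculate P(Y) using law of total probability
P(Y) = P(Y|X)P(X) + P(Y|¬X)P(¬X)
     = 0.9250 × 0.1464 + 0.1750 × 0.8536
     = 0.13542000 + 0.14938000
     = 0.28480000

Step 2: Apply Bayes' theorem
P(X|Y) = P(Y|X) × P(X) / P(Y)
       = 0.13542000 / 0.28480000
       = 0.4755


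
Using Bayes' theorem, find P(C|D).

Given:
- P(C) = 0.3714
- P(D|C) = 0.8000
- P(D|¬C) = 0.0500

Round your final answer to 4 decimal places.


Bayes' theorem: P(C|D) = P(D|C) × P(C) / P(D)

Step 1: Calculate P(D) using law of total probability
P(D) = P(D|C)P(C) + P(D|¬C)P(¬C)
     = 0.8000 × 0.3714 + 0.0500 × 0.6286
     = 0.29712000 + 0.03143000
     = 0.32855000

Step 2: Apply Bayes' theorem
P(C|D) = P(D|C) × P(C) / P(D)
       = 0.29712000 / 0.32855000
       = 0.9043


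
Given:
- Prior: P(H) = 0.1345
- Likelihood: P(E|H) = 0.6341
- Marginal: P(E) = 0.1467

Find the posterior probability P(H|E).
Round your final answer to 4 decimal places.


Using Bayes' theorem:

P(H|E) = P(E|H) × P(H) / P(E)
       = 0.6341 × 0.1345 / 0.1467
       = 0.08528645 / 0.1467
       = 0.5814

The evidence strengthens our belief in H.
Prior: 0.1345 → Posterior: 0.5814


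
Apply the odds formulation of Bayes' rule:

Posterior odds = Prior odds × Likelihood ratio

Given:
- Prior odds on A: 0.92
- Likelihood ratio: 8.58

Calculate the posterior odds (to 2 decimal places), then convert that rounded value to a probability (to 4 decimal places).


Step 1: Calculate posterior odds
Posterior odds = Prior odds × LR
               = 0.92 × 8.58
               = 7.89

Step 2: Convert to probability
P(A|E) = Posterior odds / (1 + Posterior odds)
       = 7.89 / (1 + 7.89)
       = 7.89 / 8.89
       = 0.8875

The evidence increased P(A) from 0.4792 to 0.8875.


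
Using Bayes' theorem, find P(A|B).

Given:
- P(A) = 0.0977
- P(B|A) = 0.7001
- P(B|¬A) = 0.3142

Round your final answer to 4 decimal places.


Bayes' theorem: P(A|B) = P(B|A) × P(A) / P(B)

Step 1: Calculate P(B) using law of total probability
P(B) = P(B|A)P(A) + P(B|¬A)P(¬A)
     = 0.7001 × 0.0977 + 0.3142 × 0.9023
     = 0.06839977 + 0.28350266
     = 0.35190243

Step 2: Apply Bayes' theorem
P(A|B) = P(B|A) × P(A) / P(B)
       = 0.06839977 / 0.35190243
       = 0.1944


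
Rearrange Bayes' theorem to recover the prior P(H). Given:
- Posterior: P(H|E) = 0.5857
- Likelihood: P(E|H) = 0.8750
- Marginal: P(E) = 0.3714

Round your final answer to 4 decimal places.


From Bayes' theorem: P(H|E) = P(E|H) × P(H) / P(E)

Rearranging for P(H):
P(H) = P(H|E) × P(E) / P(E|H)
     = 0.5857 × 0.3714 / 0.8750
     = 0.21752898 / 0.8750
     = 0.2486


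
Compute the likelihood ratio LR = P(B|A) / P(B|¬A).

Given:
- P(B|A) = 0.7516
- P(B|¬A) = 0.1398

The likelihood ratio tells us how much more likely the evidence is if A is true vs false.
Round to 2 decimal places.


Likelihood Ratio (LR) = P(B|A) / P(B|¬A)

LR = 0.7516 / 0.1398
   = 5.38

The evidence is 5.38 times more likely if A is true than if A is false.
LR > 1, so observing B raises the odds in favor of A.


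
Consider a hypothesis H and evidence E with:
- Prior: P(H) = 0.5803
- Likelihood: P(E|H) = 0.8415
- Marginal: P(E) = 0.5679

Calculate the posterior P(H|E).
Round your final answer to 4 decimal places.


Using Bayes' theorem:

P(H|E) = P(E|H) × P(H) / P(E)
       = 0.8415 × 0.5803 / 0.5679
       = 0.48832245 / 0.5679
       = 0.8599

The evidence strengthens our belief in H.
Prior: 0.5803 → Posterior: 0.8599


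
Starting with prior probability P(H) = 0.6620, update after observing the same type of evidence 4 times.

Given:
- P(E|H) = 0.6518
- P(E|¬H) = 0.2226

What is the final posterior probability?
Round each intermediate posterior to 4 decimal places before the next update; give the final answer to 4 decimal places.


Sequential Bayesian updating:

Initial prior: P(H) = 0.6620

Update 1:
  P(E) = 0.6518 × 0.6620 + 0.2226 × 0.3380 = 0.43149160 + 0.07523880 = 0.50673040
  P(H|E) = 0.43149160 / 0.50673040 = 0.8515

Update 2:
  P(E) = 0.6518 × 0.8515 + 0.2226 × 0.1485 = 0.55500770 + 0.03305610 = 0.58806380
  P(H|E) = 0.55500770 / 0.58806380 = 0.9438

Update 3:
  P(E) = 0.6518 × 0.9438 + 0.2226 × 0.0562 = 0.61516884 + 0.01251012 = 0.62767896
  P(H|E) = 0.61516884 / 0.62767896 = 0.9801

Update 4:
  P(E) = 0.6518 × 0.9801 + 0.2226 × 0.0199 = 0.63882918 + 0.00442974 = 0.64325892
  P(H|E) = 0.63882918 / 0.64325892 = 0.9931

Final posterior: 0.9931


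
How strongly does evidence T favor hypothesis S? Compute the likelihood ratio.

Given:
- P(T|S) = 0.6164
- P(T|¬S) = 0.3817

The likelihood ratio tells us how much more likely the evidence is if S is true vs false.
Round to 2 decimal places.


Likelihood Ratio (LR) = P(T|S) / P(T|¬S)

LR = 0.6164 / 0.3817
   = 1.61

The evidence is 1.61 times more likely if S is true than if S is false.
LR > 1, so observing T raises the odds in favor of S.


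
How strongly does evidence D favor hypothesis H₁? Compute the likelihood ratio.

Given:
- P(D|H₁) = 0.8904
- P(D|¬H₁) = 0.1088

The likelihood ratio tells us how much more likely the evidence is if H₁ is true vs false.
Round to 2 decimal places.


Likelihood Ratio (LR) = P(D|H₁) / P(D|¬H₁)

LR = 0.8904 / 0.1088
   = 8.18

The evidence is 8.18 times more likely if H₁ is true than if H₁ is false.
Since LR > 1, the evidence supports H₁ over ¬H₁.


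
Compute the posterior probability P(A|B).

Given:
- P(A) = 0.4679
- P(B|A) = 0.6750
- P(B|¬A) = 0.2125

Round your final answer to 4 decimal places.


Bayes' theorem: P(A|B) = P(B|A) × P(A) / P(B)

Step 1: Calculate P(B) using law of total probability
P(B) = P(B|A)P(A) + P(B|¬A)P(¬A)
     = 0.6750 × 0.4679 + 0.2125 × 0.5321
     = 0.31583250 + 0.11307125
     = 0.42890375

Step 2: Apply Bayes' theorem
P(A|B) = P(B|A) × P(A) / P(B)
       = 0.31583250 / 0.42890375
       = 0.7364


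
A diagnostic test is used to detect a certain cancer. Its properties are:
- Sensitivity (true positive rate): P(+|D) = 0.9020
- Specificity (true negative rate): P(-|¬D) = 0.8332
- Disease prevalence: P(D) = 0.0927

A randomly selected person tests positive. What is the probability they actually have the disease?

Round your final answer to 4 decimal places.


Let D = has disease, + = positive test

Given:
- P(D) = 0.0927 (prevalence)
- P(+|D) = 0.9020 (sensitivity)
- P(-|¬D) = 0.8332 (specificity)
- P(+|¬D) = 0.1668 (false positive rate = 1 - specificity)

Step 1: Find P(+)
P(+) = P(+|D)P(D) + P(+|¬D)P(¬D)
     = 0.9020 × 0.0927 + 0.1668 × 0.9073
     = 0.08361540 + 0.15133764
     = 0.23495304

Step 2: Apply Bayes' theorem for P(D|+)
P(D|+) = P(+|D)P(D) / P(+)
       = 0.08361540 / 0.23495304
       = 0.3559


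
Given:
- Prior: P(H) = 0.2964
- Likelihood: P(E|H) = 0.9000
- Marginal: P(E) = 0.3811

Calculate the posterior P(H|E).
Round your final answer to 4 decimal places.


Using Bayes' theorem:

P(H|E) = P(E|H) × P(H) / P(E)
       = 0.9000 × 0.2964 / 0.3811
       = 0.26676000 / 0.3811
       = 0.7000

The evidence strengthens our belief in H.
Prior: 0.2964 → Posterior: 0.7000


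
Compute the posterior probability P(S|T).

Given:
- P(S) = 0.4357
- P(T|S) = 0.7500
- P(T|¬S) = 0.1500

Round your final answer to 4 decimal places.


Bayes' theorem: P(S|T) = P(T|S) × P(S) / P(T)

Step 1: Calculate P(T) using law of total probability
P(T) = P(T|S)P(S) + P(T|¬S)P(¬S)
     = 0.7500 × 0.4357 + 0.1500 × 0.5643
     = 0.32677500 + 0.08464500
     = 0.41142000

Step 2: Apply Bayes' theorem
P(S|T) = P(T|S) × P(S) / P(T)
       = 0.32677500 / 0.41142000
       = 0.7943


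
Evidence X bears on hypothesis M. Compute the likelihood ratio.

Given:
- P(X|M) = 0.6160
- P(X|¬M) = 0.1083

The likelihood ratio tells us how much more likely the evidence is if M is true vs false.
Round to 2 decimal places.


Likelihood Ratio (LR) = P(X|M) / P(X|¬M)

LR = 0.6160 / 0.1083
   = 5.69

The evidence is 5.69 times more likely if M is true than if M is false.
Because LR exceeds 1, X is evidence for M.


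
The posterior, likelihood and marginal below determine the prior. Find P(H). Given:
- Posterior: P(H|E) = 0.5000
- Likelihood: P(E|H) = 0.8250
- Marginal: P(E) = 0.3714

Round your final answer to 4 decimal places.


From Bayes' theorem: P(H|E) = P(E|H) × P(H) / P(E)

Rearranging for P(H):
P(H) = P(H|E) × P(E) / P(E|H)
     = 0.5000 × 0.3714 / 0.8250
     = 0.18570000 / 0.8250
     = 0.2251


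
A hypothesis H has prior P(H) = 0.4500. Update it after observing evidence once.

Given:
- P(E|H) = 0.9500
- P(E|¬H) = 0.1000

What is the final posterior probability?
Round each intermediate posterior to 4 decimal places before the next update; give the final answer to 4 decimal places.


Sequential Bayesian updating:

Initial prior: P(H) = 0.4500

Update 1:
  P(E) = 0.9500 × 0.4500 + 0.1000 × 0.5500 = 0.42750000 + 0.05500000 = 0.48250000
  P(H|E) = 0.42750000 / 0.48250000 = 0.8860

Final posterior: 0.8860


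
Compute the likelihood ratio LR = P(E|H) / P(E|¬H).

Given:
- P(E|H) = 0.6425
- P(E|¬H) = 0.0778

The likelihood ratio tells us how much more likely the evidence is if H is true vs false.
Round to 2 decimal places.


Likelihood Ratio (LR) = P(E|H) / P(E|¬H)

LR = 0.6425 / 0.0778
   = 8.26

The evidence is 8.26 times more likely if H is true than if H is false.
Because LR exceeds 1, E is evidence for H.


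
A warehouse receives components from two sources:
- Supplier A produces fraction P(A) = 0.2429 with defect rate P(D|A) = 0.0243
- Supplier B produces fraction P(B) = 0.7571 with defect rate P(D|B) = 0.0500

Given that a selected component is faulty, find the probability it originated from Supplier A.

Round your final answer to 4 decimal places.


Let A = from Supplier A, D = faulty

Given:
- P(A) = 0.2429, P(B) = 0.7571
- P(D|A) = 0.0243, P(D|B) = 0.0500

Step 1: Find P(D)
P(D) = P(D|A)P(A) + P(D|B)P(B)
     = 0.0243 × 0.2429 + 0.0500 × 0.7571
     = 0.00590247 + 0.03785500
     = 0.04375747

Step 2: Apply Bayes' theorem
P(A|D) = P(D|A)P(A) / P(D)
       = 0.00590247 / 0.04375747
       = 0.1349


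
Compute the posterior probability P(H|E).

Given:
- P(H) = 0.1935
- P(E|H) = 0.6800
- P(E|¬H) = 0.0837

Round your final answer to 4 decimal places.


Bayes' theorem: P(H|E) = P(E|H) × P(H) / P(E)

Step 1: Calculate P(E) using law of total probability
P(E) = P(E|H)P(H) + P(E|¬H)P(¬H)
     = 0.6800 × 0.1935 + 0.0837 × 0.8065
     = 0.13158000 + 0.06750405
     = 0.19908405

Step 2: Apply Bayes' theorem
P(H|E) = P(E|H) × P(H) / P(E)
       = 0.13158000 / 0.19908405
       = 0.6609


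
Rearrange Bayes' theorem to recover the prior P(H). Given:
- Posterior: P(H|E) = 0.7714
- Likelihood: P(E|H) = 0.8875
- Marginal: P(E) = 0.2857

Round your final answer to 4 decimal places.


From Bayes' theorem: P(H|E) = P(E|H) × P(H) / P(E)

Rearranging for P(H):
P(H) = P(H|E) × P(E) / P(E|H)
     = 0.7714 × 0.2857 / 0.8875
     = 0.22038898 / 0.8875
     = 0.2483


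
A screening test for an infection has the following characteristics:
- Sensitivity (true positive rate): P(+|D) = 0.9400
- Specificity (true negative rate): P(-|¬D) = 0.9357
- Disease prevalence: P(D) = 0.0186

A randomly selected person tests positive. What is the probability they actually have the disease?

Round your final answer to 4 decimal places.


Let D = has disease, + = positive test

Given:
- P(D) = 0.0186 (prevalence)
- P(+|D) = 0.9400 (sensitivity)
- P(-|¬D) = 0.9357 (specificity)
- P(+|¬D) = 0.0643 (false positive rate = 1 - specificity)

Step 1: Find P(+)
P(+) = P(+|D)P(D) + P(+|¬D)P(¬D)
     = 0.9400 × 0.0186 + 0.0643 × 0.9814
     = 0.01748400 + 0.06310402
     = 0.08058802

Step 2: Apply Bayes' theorem for P(D|+)
P(D|+) = P(+|D)P(D) / P(+)
       = 0.01748400 / 0.08058802
       = 0.2170


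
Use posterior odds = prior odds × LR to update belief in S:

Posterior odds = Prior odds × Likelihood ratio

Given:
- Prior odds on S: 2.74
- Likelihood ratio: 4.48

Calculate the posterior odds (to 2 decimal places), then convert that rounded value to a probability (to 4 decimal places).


Step 1: Calculate posterior odds
Posterior odds = Prior odds × LR
               = 2.74 × 4.48
               = 12.28

Step 2: Convert to probability
P(S|E) = Posterior odds / (1 + Posterior odds)
       = 12.28 / (1 + 12.28)
       = 12.28 / 13.28
       = 0.9247

The evidence increased P(S) from 0.7326 to 0.9247.


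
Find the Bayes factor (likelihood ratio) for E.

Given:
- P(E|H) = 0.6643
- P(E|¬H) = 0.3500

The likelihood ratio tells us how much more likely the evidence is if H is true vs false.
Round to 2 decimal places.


Likelihood Ratio (LR) = P(E|H) / P(E|¬H)

LR = 0.6643 / 0.3500
   = 1.90

The evidence is 1.90 times more likely if H is true than if H is false.
LR > 1, so observing E raises the odds in favor of H.


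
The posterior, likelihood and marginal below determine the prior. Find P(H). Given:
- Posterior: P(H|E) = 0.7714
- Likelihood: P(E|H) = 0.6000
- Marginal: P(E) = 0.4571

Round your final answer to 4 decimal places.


From Bayes' theorem: P(H|E) = P(E|H) × P(H) / P(E)

Rearranging for P(H):
P(H) = P(H|E) × P(E) / P(E|H)
     = 0.7714 × 0.4571 / 0.6000
     = 0.35260694 / 0.6000
     = 0.5877


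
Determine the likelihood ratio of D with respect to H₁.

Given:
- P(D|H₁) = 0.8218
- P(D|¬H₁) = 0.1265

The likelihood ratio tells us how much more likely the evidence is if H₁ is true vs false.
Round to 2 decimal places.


Likelihood Ratio (LR) = P(D|H₁) / P(D|¬H₁)

LR = 0.8218 / 0.1265
   = 6.50

The evidence is 6.50 times more likely if H₁ is true than if H₁ is false.
LR > 1, so observing D raises the odds in favor of H₁.


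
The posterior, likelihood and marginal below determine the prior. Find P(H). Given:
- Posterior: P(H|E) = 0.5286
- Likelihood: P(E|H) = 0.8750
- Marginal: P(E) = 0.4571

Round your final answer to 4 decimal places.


From Bayes' theorem: P(H|E) = P(E|H) × P(H) / P(E)

Rearranging for P(H):
P(H) = P(H|E) × P(E) / P(E|H)
     = 0.5286 × 0.4571 / 0.8750
     = 0.24162306 / 0.8750
     = 0.2761


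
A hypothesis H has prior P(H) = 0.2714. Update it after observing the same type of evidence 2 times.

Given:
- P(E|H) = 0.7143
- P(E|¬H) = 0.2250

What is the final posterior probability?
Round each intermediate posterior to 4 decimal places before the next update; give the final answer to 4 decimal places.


Sequential Bayesian updating:

Initial prior: P(H) = 0.2714

Update 1:
  P(E) = 0.7143 × 0.2714 + 0.2250 × 0.7286 = 0.19386102 + 0.16393500 = 0.35779602
  P(H|E) = 0.19386102 / 0.35779602 = 0.5418

Update 2:
  P(E) = 0.7143 × 0.5418 + 0.2250 × 0.4582 = 0.38700774 + 0.10309500 = 0.49010274
  P(H|E) = 0.38700774 / 0.49010274 = 0.7896

Final posterior: 0.7896


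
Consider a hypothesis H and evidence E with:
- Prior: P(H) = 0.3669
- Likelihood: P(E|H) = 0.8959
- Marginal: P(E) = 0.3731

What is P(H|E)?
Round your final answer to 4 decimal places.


Using Bayes' theorem:

P(H|E) = P(E|H) × P(H) / P(E)
       = 0.8959 × 0.3669 / 0.3731
       = 0.32870571 / 0.3731
       = 0.8810

The evidence strengthens our belief in H.
Prior: 0.3669 → Posterior: 0.8810


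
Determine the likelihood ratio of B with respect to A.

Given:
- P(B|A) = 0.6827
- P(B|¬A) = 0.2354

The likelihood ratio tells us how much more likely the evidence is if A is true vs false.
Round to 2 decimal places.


Likelihood Ratio (LR) = P(B|A) / P(B|¬A)

LR = 0.6827 / 0.2354
   = 2.90

The evidence is 2.90 times more likely if A is true than if A is false.
Because LR exceeds 1, B is evidence for A.


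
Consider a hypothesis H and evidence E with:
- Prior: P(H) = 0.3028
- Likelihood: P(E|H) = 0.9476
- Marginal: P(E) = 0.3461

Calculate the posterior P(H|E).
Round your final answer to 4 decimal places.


Using Bayes' theorem:

P(H|E) = P(E|H) × P(H) / P(E)
       = 0.9476 × 0.3028 / 0.3461
       = 0.28693328 / 0.3461
       = 0.8290

The evidence strengthens our belief in H.
Prior: 0.3028 → Posterior: 0.8290


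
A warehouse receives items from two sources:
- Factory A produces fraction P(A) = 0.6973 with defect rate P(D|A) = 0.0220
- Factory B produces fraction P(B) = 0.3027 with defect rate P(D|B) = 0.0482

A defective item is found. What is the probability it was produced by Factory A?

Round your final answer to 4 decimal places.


Let A = from Factory A, D = defective

Given:
- P(A) = 0.6973, P(B) = 0.3027
- P(D|A) = 0.0220, P(D|B) = 0.0482

Step 1: Find P(D)
P(D) = P(D|A)P(A) + P(D|B)P(B)
     = 0.0220 × 0.6973 + 0.0482 × 0.3027
     = 0.01534060 + 0.01459014
     = 0.02993074

Step 2: Apply Bayes' theorem
P(A|D) = P(D|A)P(A) / P(D)
       = 0.01534060 / 0.02993074
       = 0.5125


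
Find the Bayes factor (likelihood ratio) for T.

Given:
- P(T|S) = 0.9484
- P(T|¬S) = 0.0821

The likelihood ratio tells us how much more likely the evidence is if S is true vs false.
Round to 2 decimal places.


Likelihood Ratio (LR) = P(T|S) / P(T|¬S)

LR = 0.9484 / 0.0821
   = 11.55

The evidence is 11.55 times more likely if S is true than if S is false.
LR > 1, so observing T raises the odds in favor of S.


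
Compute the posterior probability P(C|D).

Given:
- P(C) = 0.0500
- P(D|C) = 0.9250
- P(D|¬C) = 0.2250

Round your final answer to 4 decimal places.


Bayes' theorem: P(C|D) = P(D|C) × P(C) / P(D)

Step 1: Calculate P(D) using law of total probability
P(D) = P(D|C)P(C) + P(D|¬C)P(¬C)
     = 0.9250 × 0.0500 + 0.2250 × 0.9500
     = 0.04625000 + 0.21375000
     = 0.26000000

Step 2: Apply Bayes' theorem
P(C|D) = P(D|C) × P(C) / P(D)
       = 0.04625000 / 0.26000000
       = 0.1779


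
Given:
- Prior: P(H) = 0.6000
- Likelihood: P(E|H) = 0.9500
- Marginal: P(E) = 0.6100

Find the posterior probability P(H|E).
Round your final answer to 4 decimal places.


Using Bayes' theorem:

P(H|E) = P(E|H) × P(H) / P(E)
       = 0.9500 × 0.6000 / 0.6100
       = 0.57000000 / 0.6100
       = 0.9344

The evidence strengthens our belief in H.
Prior: 0.6000 → Posterior: 0.9344


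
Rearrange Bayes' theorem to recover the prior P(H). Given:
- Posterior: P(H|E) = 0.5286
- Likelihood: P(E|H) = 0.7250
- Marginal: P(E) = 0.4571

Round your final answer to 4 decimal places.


From Bayes' theorem: P(H|E) = P(E|H) × P(H) / P(E)

Rearranging for P(H):
P(H) = P(H|E) × P(E) / P(E|H)
     = 0.5286 × 0.4571 / 0.7250
     = 0.24162306 / 0.7250
     = 0.3333


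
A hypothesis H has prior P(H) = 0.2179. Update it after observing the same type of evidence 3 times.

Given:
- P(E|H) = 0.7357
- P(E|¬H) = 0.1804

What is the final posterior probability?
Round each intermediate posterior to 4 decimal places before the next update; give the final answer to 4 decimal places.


Sequential Bayesian updating:

Initial prior: P(H) = 0.2179

Update 1:
  P(E) = 0.7357 × 0.2179 + 0.1804 × 0.7821 = 0.16030903 + 0.14109084 = 0.30139987
  P(H|E) = 0.16030903 / 0.30139987 = 0.5319

Update 2:
  P(E) = 0.7357 × 0.5319 + 0.1804 × 0.4681 = 0.39131883 + 0.08444524 = 0.47576407
  P(H|E) = 0.39131883 / 0.47576407 = 0.8225

Update 3:
  P(E) = 0.7357 × 0.8225 + 0.1804 × 0.1775 = 0.60511325 + 0.03202100 = 0.63713425
  P(H|E) = 0.60511325 / 0.63713425 = 0.9497

Final posterior: 0.9497


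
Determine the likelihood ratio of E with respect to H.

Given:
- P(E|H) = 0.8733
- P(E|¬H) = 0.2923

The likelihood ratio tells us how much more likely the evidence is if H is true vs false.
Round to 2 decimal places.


Likelihood Ratio (LR) = P(E|H) / P(E|¬H)

LR = 0.8733 / 0.2923
   = 2.99

The evidence is 2.99 times more likely if H is true than if H is false.
LR > 1, so observing E raises the odds in favor of H.


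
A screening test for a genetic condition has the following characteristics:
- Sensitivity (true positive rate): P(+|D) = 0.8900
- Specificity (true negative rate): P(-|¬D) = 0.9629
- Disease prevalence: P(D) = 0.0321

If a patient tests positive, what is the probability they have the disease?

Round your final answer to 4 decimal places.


Let D = has disease, + = positive test

Given:
- P(D) = 0.0321 (prevalence)
- P(+|D) = 0.8900 (sensitivity)
- P(-|¬D) = 0.9629 (specificity)
- P(+|¬D) = 0.0371 (false positive rate = 1 - specificity)

Step 1: Find P(+)
P(+) = P(+|D)P(D) + P(+|¬D)P(¬D)
     = 0.8900 × 0.0321 + 0.0371 × 0.9679
     = 0.02856900 + 0.03590909
     = 0.06447809

Step 2: Apply Bayes' theorem for P(D|+)
P(D|+) = P(+|D)P(D) / P(+)
       = 0.02856900 / 0.06447809
       = 0.4431


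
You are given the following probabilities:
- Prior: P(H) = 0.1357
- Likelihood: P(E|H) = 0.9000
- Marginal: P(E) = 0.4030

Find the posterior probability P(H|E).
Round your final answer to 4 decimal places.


Using Bayes' theorem:

P(H|E) = P(E|H) × P(H) / P(E)
       = 0.9000 × 0.1357 / 0.4030
       = 0.12213000 / 0.4030
       = 0.3031

The evidence strengthens our belief in H.
Prior: 0.1357 → Posterior: 0.3031


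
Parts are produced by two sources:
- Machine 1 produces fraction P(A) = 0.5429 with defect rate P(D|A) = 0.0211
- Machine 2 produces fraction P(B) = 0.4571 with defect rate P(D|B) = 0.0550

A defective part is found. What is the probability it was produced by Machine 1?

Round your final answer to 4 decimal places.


Let A = from Machine 1, D = defective

Given:
- P(A) = 0.5429, P(B) = 0.4571
- P(D|A) = 0.0211, P(D|B) = 0.0550

Step 1: Find P(D)
P(D) = P(D|A)P(A) + P(D|B)P(B)
     = 0.0211 × 0.5429 + 0.0550 × 0.4571
     = 0.01145519 + 0.02514050
     = 0.03659569

Step 2: Apply Bayes' theorem
P(A|D) = P(D|A)P(A) / P(D)
       = 0.01145519 / 0.03659569
       = 0.3130


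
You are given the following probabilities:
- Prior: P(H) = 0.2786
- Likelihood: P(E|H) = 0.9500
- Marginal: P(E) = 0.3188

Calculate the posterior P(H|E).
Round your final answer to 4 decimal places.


Using Bayes' theorem:

P(H|E) = P(E|H) × P(H) / P(E)
       = 0.9500 × 0.2786 / 0.3188
       = 0.26467000 / 0.3188
       = 0.8302

The evidence strengthens our belief in H.
Prior: 0.2786 → Posterior: 0.8302


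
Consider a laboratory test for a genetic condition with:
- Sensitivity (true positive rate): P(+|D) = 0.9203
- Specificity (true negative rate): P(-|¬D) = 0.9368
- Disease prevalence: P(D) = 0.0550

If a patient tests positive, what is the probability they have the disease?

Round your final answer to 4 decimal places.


Let D = has disease, + = positive test

Given:
- P(D) = 0.0550 (prevalence)
- P(+|D) = 0.9203 (sensitivity)
- P(-|¬D) = 0.9368 (specificity)
- P(+|¬D) = 0.0632 (false positive rate = 1 - specificity)

Step 1: Find P(+)
P(+) = P(+|D)P(D) + P(+|¬D)P(¬D)
     = 0.9203 × 0.0550 + 0.0632 × 0.9450
     = 0.05061650 + 0.05972400
     = 0.11034050

Step 2: Apply Bayes' theorem for P(D|+)
P(D|+) = P(+|D)P(D) / P(+)
       = 0.05061650 / 0.11034050
       = 0.4587


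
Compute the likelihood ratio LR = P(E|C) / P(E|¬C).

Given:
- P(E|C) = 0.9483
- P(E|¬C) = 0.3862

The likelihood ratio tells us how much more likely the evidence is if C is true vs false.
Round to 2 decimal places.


Likelihood Ratio (LR) = P(E|C) / P(E|¬C)

LR = 0.9483 / 0.3862
   = 2.46

The evidence is 2.46 times more likely if C is true than if C is false.
Since LR > 1, the evidence supports C over ¬C.


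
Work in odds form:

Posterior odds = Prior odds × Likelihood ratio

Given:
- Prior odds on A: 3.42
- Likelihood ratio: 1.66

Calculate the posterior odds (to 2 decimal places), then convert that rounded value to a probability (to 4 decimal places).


Step 1: Calculate posterior odds
Posterior odds = Prior odds × LR
               = 3.42 × 1.66
               = 5.68

Step 2: Convert to probability
P(A|E) = Posterior odds / (1 + Posterior odds)
       = 5.68 / (1 + 5.68)
       = 5.68 / 6.68
       = 0.8503

The evidence increased P(A) from 0.7738 to 0.8503.


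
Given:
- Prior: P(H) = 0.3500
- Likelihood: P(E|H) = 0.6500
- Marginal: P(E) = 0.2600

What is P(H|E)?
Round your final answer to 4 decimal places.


Using Bayes' theorem:

P(H|E) = P(E|H) × P(H) / P(E)
       = 0.6500 × 0.3500 / 0.2600
       = 0.22750000 / 0.2600
       = 0.8750

The evidence strengthens our belief in H.
Prior: 0.3500 → Posterior: 0.8750


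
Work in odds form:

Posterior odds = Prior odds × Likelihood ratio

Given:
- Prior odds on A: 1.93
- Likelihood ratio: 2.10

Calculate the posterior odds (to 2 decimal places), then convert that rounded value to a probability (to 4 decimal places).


Step 1: Calculate posterior odds
Posterior odds = Prior odds × LR
               = 1.93 × 2.10
               = 4.05

Step 2: Convert to probability
P(A|E) = Posterior odds / (1 + Posterior odds)
       = 4.05 / (1 + 4.05)
       = 4.05 / 5.05
       = 0.8020

The evidence increased P(A) from 0.6587 to 0.8020.


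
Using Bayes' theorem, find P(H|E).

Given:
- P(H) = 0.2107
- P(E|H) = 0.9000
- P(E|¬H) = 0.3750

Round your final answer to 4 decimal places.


Bayes' theorem: P(H|E) = P(E|H) × P(H) / P(E)

Step 1: Calculate P(E) using law of total probability
P(E) = P(E|H)P(H) + P(E|¬H)P(¬H)
     = 0.9000 × 0.2107 + 0.3750 × 0.7893
     = 0.18963000 + 0.29598750
     = 0.48561750

Step 2: Apply Bayes' theorem
P(H|E) = P(E|H) × P(H) / P(E)
       = 0.18963000 / 0.48561750
       = 0.3905


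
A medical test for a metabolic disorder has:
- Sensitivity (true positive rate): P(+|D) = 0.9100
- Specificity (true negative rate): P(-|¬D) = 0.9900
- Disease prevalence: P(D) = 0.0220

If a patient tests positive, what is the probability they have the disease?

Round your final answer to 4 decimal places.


Let D = has disease, + = positive test

Given:
- P(D) = 0.0220 (prevalence)
- P(+|D) = 0.9100 (sensitivity)
- P(-|¬D) = 0.9900 (specificity)
- P(+|¬D) = 0.0100 (false positive rate = 1 - specificity)

Step 1: Find P(+)
P(+) = P(+|D)P(D) + P(+|¬D)P(¬D)
     = 0.9100 × 0.0220 + 0.0100 × 0.9780
     = 0.02002000 + 0.00978000
     = 0.02980000

Step 2: Apply Bayes' theorem for P(D|+)
P(D|+) = P(+|D)P(D) / P(+)
       = 0.02002000 / 0.02980000
       = 0.6718


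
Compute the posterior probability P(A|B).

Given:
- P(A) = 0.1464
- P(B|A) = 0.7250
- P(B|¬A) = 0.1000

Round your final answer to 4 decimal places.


Bayes' theorem: P(A|B) = P(B|A) × P(A) / P(B)

Step 1: Calculate P(B) using law of total probability
P(B) = P(B|A)P(A) + P(B|¬A)P(¬A)
     = 0.7250 × 0.1464 + 0.1000 × 0.8536
     = 0.10614000 + 0.08536000
     = 0.19150000

Step 2: Apply Bayes' theorem
P(A|B) = P(B|A) × P(A) / P(B)
       = 0.10614000 / 0.19150000
       = 0.5543


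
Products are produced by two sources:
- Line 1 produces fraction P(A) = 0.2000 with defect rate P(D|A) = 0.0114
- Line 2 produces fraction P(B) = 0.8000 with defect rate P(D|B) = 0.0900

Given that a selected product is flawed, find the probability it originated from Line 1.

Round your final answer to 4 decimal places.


Let A = from Line 1, D = flawed

Given:
- P(A) = 0.2000, P(B) = 0.8000
- P(D|A) = 0.0114, P(D|B) = 0.0900

Step 1: Find P(D)
P(D) = P(D|A)P(A) + P(D|B)P(B)
     = 0.0114 × 0.2000 + 0.0900 × 0.8000
     = 0.00228000 + 0.07200000
     = 0.07428000

Step 2: Apply Bayes' theorem
P(A|D) = P(D|A)P(A) / P(D)
       = 0.00228000 / 0.07428000
       = 0.0307


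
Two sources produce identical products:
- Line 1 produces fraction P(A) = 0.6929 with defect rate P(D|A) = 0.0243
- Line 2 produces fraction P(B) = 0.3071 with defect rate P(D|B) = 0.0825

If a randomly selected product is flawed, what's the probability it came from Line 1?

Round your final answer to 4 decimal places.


Let A = from Line 1, D = flawed

Given:
- P(A) = 0.6929, P(B) = 0.3071
- P(D|A) = 0.0243, P(D|B) = 0.0825

Step 1: Find P(D)
P(D) = P(D|A)P(A) + P(D|B)P(B)
     = 0.0243 × 0.6929 + 0.0825 × 0.3071
     = 0.01683747 + 0.02533575
     = 0.04217322

Step 2: Apply Bayes' theorem
P(A|D) = P(D|A)P(A) / P(D)
       = 0.01683747 / 0.04217322
       = 0.3992


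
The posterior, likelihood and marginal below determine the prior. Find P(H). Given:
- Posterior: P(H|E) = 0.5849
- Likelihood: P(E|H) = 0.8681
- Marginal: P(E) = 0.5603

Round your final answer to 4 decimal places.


From Bayes' theorem: P(H|E) = P(E|H) × P(H) / P(E)

Rearranging for P(H):
P(H) = P(H|E) × P(E) / P(E|H)
     = 0.5849 × 0.5603 / 0.8681
     = 0.32771947 / 0.8681
     = 0.3775


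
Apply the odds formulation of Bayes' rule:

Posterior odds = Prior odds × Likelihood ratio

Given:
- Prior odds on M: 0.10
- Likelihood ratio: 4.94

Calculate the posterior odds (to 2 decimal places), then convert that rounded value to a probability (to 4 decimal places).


Step 1: Calculate posterior odds
Posterior odds = Prior odds × LR
               = 0.10 × 4.94
               = 0.49

Step 2: Convert to probability
P(M|E) = Posterior odds / (1 + Posterior odds)
       = 0.49 / (1 + 0.49)
       = 0.49 / 1.49
       = 0.3289

The evidence increased P(M) from 0.0909 to 0.3289.


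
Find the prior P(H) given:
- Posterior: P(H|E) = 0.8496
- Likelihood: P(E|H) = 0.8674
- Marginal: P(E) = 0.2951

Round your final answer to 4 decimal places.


From Bayes' theorem: P(H|E) = P(E|H) × P(H) / P(E)

Rearranging for P(H):
P(H) = P(H|E) × P(E) / P(E|H)
     = 0.8496 × 0.2951 / 0.8674
     = 0.25071696 / 0.8674
     = 0.2890


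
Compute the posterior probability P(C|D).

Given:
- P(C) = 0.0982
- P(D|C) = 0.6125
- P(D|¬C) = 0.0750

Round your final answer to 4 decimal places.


Bayes' theorem: P(C|D) = P(D|C) × P(C) / P(D)

Step 1: Calculate P(D) using law of total probability
P(D) = P(D|C)P(C) + P(D|¬C)P(¬C)
     = 0.6125 × 0.0982 + 0.0750 × 0.9018
     = 0.06014750 + 0.06763500
     = 0.12778250

Step 2: Apply Bayes' theorem
P(C|D) = P(D|C) × P(C) / P(D)
       = 0.06014750 / 0.12778250
       = 0.4707


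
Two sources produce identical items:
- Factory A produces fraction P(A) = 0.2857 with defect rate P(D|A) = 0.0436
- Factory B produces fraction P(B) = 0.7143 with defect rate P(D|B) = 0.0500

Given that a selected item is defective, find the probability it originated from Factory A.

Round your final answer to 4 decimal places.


Let A = from Factory A, D = defective

Given:
- P(A) = 0.2857, P(B) = 0.7143
- P(D|A) = 0.0436, P(D|B) = 0.0500

Step 1: Find P(D)
P(D) = P(D|A)P(A) + P(D|B)P(B)
     = 0.0436 × 0.2857 + 0.0500 × 0.7143
     = 0.01245652 + 0.03571500
     = 0.04817152

Step 2: Apply Bayes' theorem
P(A|D) = P(D|A)P(A) / P(D)
       = 0.01245652 / 0.04817152
       = 0.2586


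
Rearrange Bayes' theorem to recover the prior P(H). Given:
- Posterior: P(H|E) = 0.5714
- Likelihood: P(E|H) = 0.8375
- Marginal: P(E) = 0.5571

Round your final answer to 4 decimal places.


From Bayes' theorem: P(H|E) = P(E|H) × P(H) / P(E)

Rearranging for P(H):
P(H) = P(H|E) × P(E) / P(E|H)
     = 0.5714 × 0.5571 / 0.8375
     = 0.31832694 / 0.8375
     = 0.3801


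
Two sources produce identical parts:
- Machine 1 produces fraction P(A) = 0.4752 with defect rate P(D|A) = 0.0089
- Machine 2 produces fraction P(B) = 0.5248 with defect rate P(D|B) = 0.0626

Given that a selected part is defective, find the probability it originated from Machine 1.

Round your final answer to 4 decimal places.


Let A = from Machine 1, D = defective

Given:
- P(A) = 0.4752, P(B) = 0.5248
- P(D|A) = 0.0089, P(D|B) = 0.0626

Step 1: Find P(D)
P(D) = P(D|A)P(A) + P(D|B)P(B)
     = 0.0089 × 0.4752 + 0.0626 × 0.5248
     = 0.00422928 + 0.03285248
     = 0.03708176

Step 2: Apply Bayes' theorem
P(A|D) = P(D|A)P(A) / P(D)
       = 0.00422928 / 0.03708176
       = 0.1141


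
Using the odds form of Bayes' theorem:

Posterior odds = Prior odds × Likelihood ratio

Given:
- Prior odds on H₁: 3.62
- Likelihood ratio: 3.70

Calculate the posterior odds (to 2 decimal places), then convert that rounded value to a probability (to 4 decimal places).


Step 1: Calculate posterior odds
Posterior odds = Prior odds × LR
               = 3.62 × 3.70
               = 13.39

Step 2: Convert to probability
P(H₁|E) = Posterior odds / (1 + Posterior odds)
       = 13.39 / (1 + 13.39)
       = 13.39 / 14.39
       = 0.9305

The evidence increased P(H₁) from 0.7835 to 0.9305.


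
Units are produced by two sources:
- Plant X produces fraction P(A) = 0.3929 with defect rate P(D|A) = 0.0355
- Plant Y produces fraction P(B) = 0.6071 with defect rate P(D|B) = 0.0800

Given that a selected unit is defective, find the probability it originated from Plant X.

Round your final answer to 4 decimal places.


Let A = from Plant X, D = defective

Given:
- P(A) = 0.3929, P(B) = 0.6071
- P(D|A) = 0.0355, P(D|B) = 0.0800

Step 1: Find P(D)
P(D) = P(D|A)P(A) + P(D|B)P(B)
     = 0.0355 × 0.3929 + 0.0800 × 0.6071
     = 0.01394795 + 0.04856800
     = 0.06251595

Step 2: Apply Bayes' theorem
P(A|D) = P(D|A)P(A) / P(D)
       = 0.01394795 / 0.06251595
       = 0.2231


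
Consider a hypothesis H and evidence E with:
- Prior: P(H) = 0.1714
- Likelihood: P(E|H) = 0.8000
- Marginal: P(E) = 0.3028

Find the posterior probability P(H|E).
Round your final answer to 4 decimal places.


Using Bayes' theorem:

P(H|E) = P(E|H) × P(H) / P(E)
       = 0.8000 × 0.1714 / 0.3028
       = 0.13712000 / 0.3028
       = 0.4528

The evidence strengthens our belief in H.
Prior: 0.1714 → Posterior: 0.4528


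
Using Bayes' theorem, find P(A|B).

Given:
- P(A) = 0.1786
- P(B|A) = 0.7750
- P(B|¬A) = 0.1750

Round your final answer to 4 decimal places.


Bayes' theorem: P(A|B) = P(B|A) × P(A) / P(B)

Step 1: Calculate P(B) using law of total probability
P(B) = P(B|A)P(A) + P(B|¬A)P(¬A)
     = 0.7750 × 0.1786 + 0.1750 × 0.8214
     = 0.13841500 + 0.14374500
     = 0.28216000

Step 2: Apply Bayes' theorem
P(A|B) = P(B|A) × P(A) / P(B)
       = 0.13841500 / 0.28216000
       = 0.4906


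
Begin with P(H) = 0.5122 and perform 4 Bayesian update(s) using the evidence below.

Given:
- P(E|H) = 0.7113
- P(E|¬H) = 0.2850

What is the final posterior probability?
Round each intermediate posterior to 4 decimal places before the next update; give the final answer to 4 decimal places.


Sequential Bayesian updating:

Initial prior: P(H) = 0.5122

Update 1:
  P(E) = 0.7113 × 0.5122 + 0.2850 × 0.4878 = 0.36432786 + 0.13902300 = 0.50335086
  P(H|E) = 0.36432786 / 0.50335086 = 0.7238

Update 2:
  P(E) = 0.7113 × 0.7238 + 0.2850 × 0.2762 = 0.51483894 + 0.07871700 = 0.59355594
  P(H|E) = 0.51483894 / 0.59355594 = 0.8674

Update 3:
  P(E) = 0.7113 × 0.8674 + 0.2850 × 0.1326 = 0.61698162 + 0.03779100 = 0.65477262
  P(H|E) = 0.61698162 / 0.65477262 = 0.9423

Update 4:
  P(E) = 0.7113 × 0.9423 + 0.2850 × 0.0577 = 0.67025799 + 0.01644450 = 0.68670249
  P(H|E) = 0.67025799 / 0.68670249 = 0.9761

Final posterior: 0.9761


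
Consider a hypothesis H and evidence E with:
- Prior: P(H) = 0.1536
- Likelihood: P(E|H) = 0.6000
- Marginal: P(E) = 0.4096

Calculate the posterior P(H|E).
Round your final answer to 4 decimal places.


Using Bayes' theorem:

P(H|E) = P(E|H) × P(H) / P(E)
       = 0.6000 × 0.1536 / 0.4096
       = 0.09216000 / 0.4096
       = 0.2250

The evidence strengthens our belief in H.
Prior: 0.1536 → Posterior: 0.2250


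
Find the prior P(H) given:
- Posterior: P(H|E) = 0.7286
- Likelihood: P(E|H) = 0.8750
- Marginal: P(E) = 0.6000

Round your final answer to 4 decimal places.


From Bayes' theorem: P(H|E) = P(E|H) × P(H) / P(E)

Rearranging for P(H):
P(H) = P(H|E) × P(E) / P(E|H)
     = 0.7286 × 0.6000 / 0.8750
     = 0.43716000 / 0.8750
     = 0.4996


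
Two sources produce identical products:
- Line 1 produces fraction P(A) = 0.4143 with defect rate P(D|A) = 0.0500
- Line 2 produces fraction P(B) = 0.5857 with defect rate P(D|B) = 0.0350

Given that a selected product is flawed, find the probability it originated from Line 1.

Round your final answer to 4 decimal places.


Let A = from Line 1, D = flawed

Given:
- P(A) = 0.4143, P(B) = 0.5857
- P(D|A) = 0.0500, P(D|B) = 0.0350

Step 1: Find P(D)
P(D) = P(D|A)P(A) + P(D|B)P(B)
     = 0.0500 × 0.4143 + 0.0350 × 0.5857
     = 0.02071500 + 0.02049950
     = 0.04121450

Step 2: Apply Bayes' theorem
P(A|D) = P(D|A)P(A) / P(D)
       = 0.02071500 / 0.04121450
       = 0.5026


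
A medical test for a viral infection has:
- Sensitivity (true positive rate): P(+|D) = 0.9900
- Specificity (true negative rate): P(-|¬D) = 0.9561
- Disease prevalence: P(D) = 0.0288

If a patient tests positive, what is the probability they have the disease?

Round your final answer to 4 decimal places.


Let D = has disease, + = positive test

Given:
- P(D) = 0.0288 (prevalence)
- P(+|D) = 0.9900 (sensitivity)
- P(-|¬D) = 0.9561 (specificity)
- P(+|¬D) = 0.0439 (false positive rate = 1 - specificity)

Step 1: Find P(+)
P(+) = P(+|D)P(D) + P(+|¬D)P(¬D)
     = 0.9900 × 0.0288 + 0.0439 × 0.9712
     = 0.02851200 + 0.04263568
     = 0.07114768

Step 2: Apply Bayes' theorem for P(D|+)
P(D|+) = P(+|D)P(D) / P(+)
       = 0.02851200 / 0.07114768
       = 0.4007


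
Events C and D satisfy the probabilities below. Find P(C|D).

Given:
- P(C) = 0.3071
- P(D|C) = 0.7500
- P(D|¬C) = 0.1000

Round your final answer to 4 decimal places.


Bayes' theorem: P(C|D) = P(D|C) × P(C) / P(D)

Step 1: Calculate P(D) using law of total probability
P(D) = P(D|C)P(C) + P(D|¬C)P(¬C)
     = 0.7500 × 0.3071 + 0.1000 × 0.6929
     = 0.23032500 + 0.06929000
     = 0.29961500

Step 2: Apply Bayes' theorem
P(C|D) = P(D|C) × P(C) / P(D)
       = 0.23032500 / 0.29961500
       = 0.7687


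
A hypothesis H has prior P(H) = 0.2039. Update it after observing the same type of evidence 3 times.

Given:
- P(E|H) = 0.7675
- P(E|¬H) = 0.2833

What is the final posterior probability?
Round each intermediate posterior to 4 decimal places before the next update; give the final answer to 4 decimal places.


Sequential Bayesian updating:

Initial prior: P(H) = 0.2039

Update 1:
  P(E) = 0.7675 × 0.2039 + 0.2833 × 0.7961 = 0.15649325 + 0.22553513 = 0.38202838
  P(H|E) = 0.15649325 / 0.38202838 = 0.4096

Update 2:
  P(E) = 0.7675 × 0.4096 + 0.2833 × 0.5904 = 0.31436800 + 0.16726032 = 0.48162832
  P(H|E) = 0.31436800 / 0.48162832 = 0.6527

Update 3:
  P(E) = 0.7675 × 0.6527 + 0.2833 × 0.3473 = 0.50094725 + 0.09839009 = 0.59933734
  P(H|E) = 0.50094725 / 0.59933734 = 0.8358

Final posterior: 0.8358


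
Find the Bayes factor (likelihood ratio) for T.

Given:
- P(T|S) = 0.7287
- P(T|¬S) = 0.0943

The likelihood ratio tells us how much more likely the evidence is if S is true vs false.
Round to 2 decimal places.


Likelihood Ratio (LR) = P(T|S) / P(T|¬S)

LR = 0.7287 / 0.0943
   = 7.73

The evidence is 7.73 times more likely if S is true than if S is false.
LR > 1, so observing T raises the odds in favor of S.


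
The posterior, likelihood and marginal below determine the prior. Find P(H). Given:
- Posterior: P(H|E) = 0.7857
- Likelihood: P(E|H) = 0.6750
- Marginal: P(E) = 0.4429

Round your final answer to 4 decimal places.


From Bayes' theorem: P(H|E) = P(E|H) × P(H) / P(E)

Rearranging for P(H):
P(H) = P(H|E) × P(E) / P(E|H)
     = 0.7857 × 0.4429 / 0.6750
     = 0.34798653 / 0.6750
     = 0.5155
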